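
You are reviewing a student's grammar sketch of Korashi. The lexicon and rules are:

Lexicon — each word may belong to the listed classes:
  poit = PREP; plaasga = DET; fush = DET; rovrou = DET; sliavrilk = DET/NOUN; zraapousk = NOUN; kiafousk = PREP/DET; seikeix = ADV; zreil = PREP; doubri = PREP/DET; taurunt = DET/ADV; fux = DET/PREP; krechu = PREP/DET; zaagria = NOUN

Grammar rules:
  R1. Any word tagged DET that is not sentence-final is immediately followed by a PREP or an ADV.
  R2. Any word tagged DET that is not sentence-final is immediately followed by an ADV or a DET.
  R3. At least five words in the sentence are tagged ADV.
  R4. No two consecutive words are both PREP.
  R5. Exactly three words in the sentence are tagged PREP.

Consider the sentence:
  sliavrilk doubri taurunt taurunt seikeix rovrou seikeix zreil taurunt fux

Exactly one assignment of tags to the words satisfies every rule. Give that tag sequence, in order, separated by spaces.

Candidates per position — 1:sliavrilk {DET,NOUN}; 2:doubri {PREP,DET}; 3:taurunt {DET,ADV}; 4:taurunt {DET,ADV}; 5:seikeix {ADV}; 6:rovrou {DET}; 7:seikeix {ADV}; 8:zreil {PREP}; 9:taurunt {DET,ADV}; 10:fux {DET,PREP}.
Position 2: tagging it DET would leave rule 5 unsatisfiable, so it must be PREP.
Position 3: tagging it DET would leave rule 3 unsatisfiable, so it must be ADV.
Position 4: tagging it DET would leave rule 3 unsatisfiable, so it must be ADV.
Position 9: tagging it DET would leave rule 3 unsatisfiable, so it must be ADV.
Position 10: tagging it DET would leave rule 5 unsatisfiable, so it must be PREP.
Position 1: tagging it DET would leave rule 2 unsatisfiable, so it must be NOUN.
So the tagging must be: NOUN PREP ADV ADV ADV DET ADV PREP ADV PREP.
Checking: rule 1 ✓; rule 2 ✓; rule 3 ✓; rule 4 ✓; rule 5 ✓.

NOUN PREP ADV ADV ADV DET ADV PREP ADV PREP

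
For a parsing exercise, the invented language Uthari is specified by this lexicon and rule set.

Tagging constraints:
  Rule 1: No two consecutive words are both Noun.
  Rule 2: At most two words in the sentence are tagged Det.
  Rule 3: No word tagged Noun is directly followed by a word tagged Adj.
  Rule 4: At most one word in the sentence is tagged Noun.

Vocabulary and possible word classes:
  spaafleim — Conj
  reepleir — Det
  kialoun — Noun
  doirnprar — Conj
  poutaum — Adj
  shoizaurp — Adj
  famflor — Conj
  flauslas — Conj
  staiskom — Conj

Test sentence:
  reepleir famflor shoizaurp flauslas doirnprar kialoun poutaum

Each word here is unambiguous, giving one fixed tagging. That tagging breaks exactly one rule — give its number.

Fixed tagging: Det Conj Adj Conj Conj Noun Adj.
Rule check: R1 ✓, R2 ✓, R3 ✗, R4 ✓.
Only rule 3 fails.

3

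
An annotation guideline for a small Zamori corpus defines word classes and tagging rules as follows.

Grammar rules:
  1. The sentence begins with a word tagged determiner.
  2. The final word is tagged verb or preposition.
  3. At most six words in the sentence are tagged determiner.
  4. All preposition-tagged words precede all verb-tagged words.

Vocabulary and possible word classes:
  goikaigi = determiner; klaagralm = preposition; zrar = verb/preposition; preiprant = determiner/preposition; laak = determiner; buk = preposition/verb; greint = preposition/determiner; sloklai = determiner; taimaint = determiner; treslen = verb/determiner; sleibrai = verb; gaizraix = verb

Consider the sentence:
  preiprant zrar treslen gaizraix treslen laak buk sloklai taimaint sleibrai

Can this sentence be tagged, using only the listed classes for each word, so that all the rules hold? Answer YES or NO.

YES

Candidates per position — 1:preiprant {determiner,preposition}; 2:zrar {verb,preposition}; 3:treslen {verb,determiner}; 4:gaizraix {verb}; 5:treslen {verb,determiner}; 6:laak {determiner}; 7:buk {preposition,verb}; 8:sloklai {determiner}; 9:taimaint {determiner}; 10:sleibrai {verb}.
One satisfying assignment: determiner preposition determiner verb verb determiner verb determiner determiner verb.
Rule-by-rule: rule 1 ok; rule 2 ok; rule 3 ok; rule 4 ok.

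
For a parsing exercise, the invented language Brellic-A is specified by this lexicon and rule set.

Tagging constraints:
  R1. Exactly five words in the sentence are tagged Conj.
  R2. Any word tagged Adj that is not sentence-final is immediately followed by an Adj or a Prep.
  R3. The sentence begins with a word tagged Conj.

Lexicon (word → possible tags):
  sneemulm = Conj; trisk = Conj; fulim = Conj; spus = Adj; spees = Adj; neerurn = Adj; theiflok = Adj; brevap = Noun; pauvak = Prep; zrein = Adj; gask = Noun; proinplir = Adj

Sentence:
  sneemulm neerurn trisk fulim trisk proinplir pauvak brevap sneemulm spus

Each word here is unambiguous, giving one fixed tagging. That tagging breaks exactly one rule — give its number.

2

Fixed tagging: Conj Adj Conj Conj Conj Adj Prep Noun Conj Adj.
Checking each rule: R1 ok, R2 fails, R3 ok.
Only rule 2 fails.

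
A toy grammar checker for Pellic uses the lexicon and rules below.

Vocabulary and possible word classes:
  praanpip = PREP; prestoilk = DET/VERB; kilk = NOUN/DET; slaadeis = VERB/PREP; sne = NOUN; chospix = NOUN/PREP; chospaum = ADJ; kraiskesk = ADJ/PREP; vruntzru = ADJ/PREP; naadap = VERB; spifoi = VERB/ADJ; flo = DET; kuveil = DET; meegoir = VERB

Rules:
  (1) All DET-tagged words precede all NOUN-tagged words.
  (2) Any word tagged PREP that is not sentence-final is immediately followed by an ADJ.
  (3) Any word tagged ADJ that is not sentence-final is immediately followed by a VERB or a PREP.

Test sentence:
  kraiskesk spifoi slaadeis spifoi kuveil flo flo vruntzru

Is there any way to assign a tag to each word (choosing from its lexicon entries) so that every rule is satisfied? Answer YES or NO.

YES

Candidates per position — 1:kraiskesk {ADJ,PREP}; 2:spifoi {VERB,ADJ}; 3:slaadeis {VERB,PREP}; 4:spifoi {VERB,ADJ}; 5:kuveil {DET}; 6:flo {DET}; 7:flo {DET}; 8:vruntzru {ADJ,PREP}.
One satisfying assignment: ADJ VERB VERB VERB DET DET DET PREP.
Check: rule 1 ok; rule 2 ok; rule 3 ok.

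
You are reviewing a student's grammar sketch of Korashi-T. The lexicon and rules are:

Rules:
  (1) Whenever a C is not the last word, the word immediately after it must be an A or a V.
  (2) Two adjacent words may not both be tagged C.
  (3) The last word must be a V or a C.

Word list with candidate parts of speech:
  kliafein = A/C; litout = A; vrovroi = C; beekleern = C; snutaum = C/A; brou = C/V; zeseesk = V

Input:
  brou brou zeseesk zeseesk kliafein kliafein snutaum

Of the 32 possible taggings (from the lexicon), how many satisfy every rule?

Candidates per position — 1:brou {C,V}; 2:brou {C,V}; 3:zeseesk {V}; 4:zeseesk {V}; 5:kliafein {A,C}; 6:kliafein {A,C}; 7:snutaum {C,A}.
There are 32 candidate sequences in total.
Checking each against the rules leaves 6 sequences.
Count = 6.

6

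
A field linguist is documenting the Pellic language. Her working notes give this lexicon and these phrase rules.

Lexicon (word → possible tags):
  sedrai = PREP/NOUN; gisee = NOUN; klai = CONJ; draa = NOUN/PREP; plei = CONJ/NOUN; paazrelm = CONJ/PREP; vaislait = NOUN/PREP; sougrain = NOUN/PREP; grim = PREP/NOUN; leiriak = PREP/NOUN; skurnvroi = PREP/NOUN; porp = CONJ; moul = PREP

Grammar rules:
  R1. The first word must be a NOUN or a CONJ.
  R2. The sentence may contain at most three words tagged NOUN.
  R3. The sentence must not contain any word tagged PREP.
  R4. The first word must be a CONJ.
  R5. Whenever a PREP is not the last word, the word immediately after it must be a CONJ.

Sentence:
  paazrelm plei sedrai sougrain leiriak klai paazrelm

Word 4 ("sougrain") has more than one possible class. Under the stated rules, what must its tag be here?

NOUN

Candidates per position — 1:paazrelm {CONJ,PREP}; 2:plei {CONJ,NOUN}; 3:sedrai {PREP,NOUN}; 4:sougrain {NOUN,PREP}; 5:leiriak {PREP,NOUN}; 6:klai {CONJ}; 7:paazrelm {CONJ,PREP}.
At position 1, choosing PREP makes rule 1 impossible to satisfy; hence CONJ.
At position 3, choosing PREP makes rule 3 impossible to satisfy; hence NOUN.
At position 4, choosing PREP makes rule 3 impossible to satisfy; hence NOUN.
At position 5, choosing PREP makes rule 3 impossible to satisfy; hence NOUN.
At position 7, choosing PREP makes rule 3 impossible to satisfy; hence CONJ.
At position 2, choosing NOUN makes rule 2 impossible to satisfy; hence CONJ.
So the tagging must be: CONJ CONJ NOUN NOUN NOUN CONJ CONJ.
Checking: rule 1 holds; rule 2 holds; rule 3 holds; rule 4 holds; rule 5 holds.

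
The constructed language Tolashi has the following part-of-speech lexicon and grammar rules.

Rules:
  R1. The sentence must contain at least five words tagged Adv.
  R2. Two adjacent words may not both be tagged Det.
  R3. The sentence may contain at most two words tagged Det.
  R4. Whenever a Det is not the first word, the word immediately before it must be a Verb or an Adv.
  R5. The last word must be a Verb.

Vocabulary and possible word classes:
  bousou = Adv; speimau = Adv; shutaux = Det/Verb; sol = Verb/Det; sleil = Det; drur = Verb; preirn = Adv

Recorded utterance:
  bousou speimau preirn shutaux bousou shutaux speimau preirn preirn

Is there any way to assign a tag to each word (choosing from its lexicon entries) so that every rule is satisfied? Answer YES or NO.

NO

Candidates per position — 1:bousou {Adv}; 2:speimau {Adv}; 3:preirn {Adv}; 4:shutaux {Det,Verb}; 5:bousou {Adv}; 6:shutaux {Det,Verb}; 7:speimau {Adv}; 8:preirn {Adv}; 9:preirn {Adv}.
Rule 5 cannot be satisfied by any choice of tags from the lexicon.
So there is no consistent tagging.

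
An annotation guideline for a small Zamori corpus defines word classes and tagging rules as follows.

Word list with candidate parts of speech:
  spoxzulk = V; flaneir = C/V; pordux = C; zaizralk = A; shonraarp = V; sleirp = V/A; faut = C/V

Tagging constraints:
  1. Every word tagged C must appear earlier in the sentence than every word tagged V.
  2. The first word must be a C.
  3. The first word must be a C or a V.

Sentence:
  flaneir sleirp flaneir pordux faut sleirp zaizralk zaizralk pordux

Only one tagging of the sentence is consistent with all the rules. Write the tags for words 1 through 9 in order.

C A C C C A A A C

Candidates per position — 1:flaneir {C,V}; 2:sleirp {V,A}; 3:flaneir {C,V}; 4:pordux {C}; 5:faut {C,V}; 6:sleirp {V,A}; 7:zaizralk {A}; 8:zaizralk {A}; 9:pordux {C}.
At position 1, choosing V makes rule 1 impossible to satisfy; hence C.
At position 2, choosing V makes rule 1 impossible to satisfy; hence A.
At position 3, choosing V makes rule 1 impossible to satisfy; hence C.
At position 5, choosing V makes rule 1 impossible to satisfy; hence C.
At position 6, choosing V makes rule 1 impossible to satisfy; hence A.
So the tagging must be: C A C C C A A A C.
Verifying each rule — rule 1 holds; rule 2 holds; rule 3 holds.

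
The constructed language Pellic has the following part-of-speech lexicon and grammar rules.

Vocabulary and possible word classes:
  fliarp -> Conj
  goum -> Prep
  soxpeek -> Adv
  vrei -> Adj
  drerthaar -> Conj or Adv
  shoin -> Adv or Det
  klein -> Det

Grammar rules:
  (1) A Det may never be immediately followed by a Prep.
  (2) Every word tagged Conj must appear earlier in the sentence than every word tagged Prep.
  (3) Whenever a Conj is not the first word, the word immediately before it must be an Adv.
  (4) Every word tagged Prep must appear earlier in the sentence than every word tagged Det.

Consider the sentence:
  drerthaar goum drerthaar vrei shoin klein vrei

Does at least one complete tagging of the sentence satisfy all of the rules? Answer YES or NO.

YES

Candidates per position — 1:drerthaar {Conj,Adv}; 2:goum {Prep}; 3:drerthaar {Conj,Adv}; 4:vrei {Adj}; 5:shoin {Adv,Det}; 6:klein {Det}; 7:vrei {Adj}.
One satisfying assignment: Adv Prep Adv Adj Det Det Adj.
Rule-by-rule: rule 1 satisfied; rule 2 satisfied; rule 3 satisfied; rule 4 satisfied.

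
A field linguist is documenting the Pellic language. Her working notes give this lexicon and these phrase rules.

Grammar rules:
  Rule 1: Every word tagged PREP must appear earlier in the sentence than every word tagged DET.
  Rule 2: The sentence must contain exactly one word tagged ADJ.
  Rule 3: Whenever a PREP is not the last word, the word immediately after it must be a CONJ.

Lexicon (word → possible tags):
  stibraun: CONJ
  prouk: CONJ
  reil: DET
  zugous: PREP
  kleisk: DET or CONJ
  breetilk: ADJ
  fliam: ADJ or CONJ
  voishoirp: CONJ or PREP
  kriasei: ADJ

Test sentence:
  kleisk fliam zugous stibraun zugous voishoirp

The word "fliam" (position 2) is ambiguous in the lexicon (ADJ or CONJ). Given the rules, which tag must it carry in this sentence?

Candidates per position — 1:kleisk {DET,CONJ}; 2:fliam {ADJ,CONJ}; 3:zugous {PREP}; 4:stibraun {CONJ}; 5:zugous {PREP}; 6:voishoirp {CONJ,PREP}.
If word 1 were DET, no tagging could satisfy rule 1; so word 1 is CONJ.
If word 2 were CONJ, no tagging could satisfy rule 2; so word 2 is ADJ.
If word 6 were PREP, no tagging could satisfy rule 3; so word 6 is CONJ.
That leaves exactly one tagging: CONJ ADJ PREP CONJ PREP CONJ.
Verifying each rule — rule 1 ok; rule 2 ok; rule 3 ok.

ADJ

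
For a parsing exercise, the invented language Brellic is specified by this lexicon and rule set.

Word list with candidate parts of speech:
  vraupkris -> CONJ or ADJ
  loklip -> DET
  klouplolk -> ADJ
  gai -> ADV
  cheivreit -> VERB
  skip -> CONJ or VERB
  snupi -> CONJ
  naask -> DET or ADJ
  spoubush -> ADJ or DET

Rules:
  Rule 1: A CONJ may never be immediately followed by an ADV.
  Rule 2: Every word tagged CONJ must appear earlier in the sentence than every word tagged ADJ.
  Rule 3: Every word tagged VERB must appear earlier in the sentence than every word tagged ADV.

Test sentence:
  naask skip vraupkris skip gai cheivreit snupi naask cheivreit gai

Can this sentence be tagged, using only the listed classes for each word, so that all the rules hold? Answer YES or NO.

Candidates per position — 1:naask {DET,ADJ}; 2:skip {CONJ,VERB}; 3:vraupkris {CONJ,ADJ}; 4:skip {CONJ,VERB}; 5:gai {ADV}; 6:cheivreit {VERB}; 7:snupi {CONJ}; 8:naask {DET,ADJ}; 9:cheivreit {VERB}; 10:gai {ADV}.
Rule 3 cannot be satisfied by any choice of tags from the lexicon.
So there is no consistent tagging.

NO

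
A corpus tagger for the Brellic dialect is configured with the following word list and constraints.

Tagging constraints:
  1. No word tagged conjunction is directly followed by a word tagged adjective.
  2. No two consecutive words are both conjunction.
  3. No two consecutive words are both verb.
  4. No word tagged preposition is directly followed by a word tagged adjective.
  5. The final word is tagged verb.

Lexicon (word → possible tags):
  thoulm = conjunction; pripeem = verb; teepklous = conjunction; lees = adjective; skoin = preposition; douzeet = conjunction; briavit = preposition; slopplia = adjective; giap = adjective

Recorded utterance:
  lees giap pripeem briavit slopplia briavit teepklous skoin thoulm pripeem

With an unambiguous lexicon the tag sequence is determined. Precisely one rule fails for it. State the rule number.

Fixed tagging: adjective adjective verb preposition adjective preposition conjunction preposition conjunction verb.
Rule check: R1 holds, R2 holds, R3 holds, R4 violated, R5 holds.
Only rule 4 fails.

4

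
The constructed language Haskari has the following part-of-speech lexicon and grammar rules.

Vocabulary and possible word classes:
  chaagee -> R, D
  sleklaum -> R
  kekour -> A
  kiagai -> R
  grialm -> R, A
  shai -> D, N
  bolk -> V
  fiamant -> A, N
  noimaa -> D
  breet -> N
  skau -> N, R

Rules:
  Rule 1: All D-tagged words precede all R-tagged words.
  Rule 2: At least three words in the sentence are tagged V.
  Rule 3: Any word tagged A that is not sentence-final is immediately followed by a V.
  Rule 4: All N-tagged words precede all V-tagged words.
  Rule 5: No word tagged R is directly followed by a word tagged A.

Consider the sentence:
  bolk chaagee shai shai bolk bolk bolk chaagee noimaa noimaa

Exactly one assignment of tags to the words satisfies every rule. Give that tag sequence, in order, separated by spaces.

V D D D V V V D D D

Candidates per position — 1:bolk {V}; 2:chaagee {R,D}; 3:shai {D,N}; 4:shai {D,N}; 5:bolk {V}; 6:bolk {V}; 7:bolk {V}; 8:chaagee {R,D}; 9:noimaa {D}; 10:noimaa {D}.
Word 2 cannot be R — rule 1 would then fail for every completion. It is D.
Word 3 cannot be N — rule 4 would then fail for every completion. It is D.
Word 4 cannot be N — rule 4 would then fail for every completion. It is D.
Word 8 cannot be R — rule 1 would then fail for every completion. It is D.
So the tagging must be: V D D D V V V D D D.
Check: rule 1 holds; rule 2 holds; rule 3 holds; rule 4 holds; rule 5 holds.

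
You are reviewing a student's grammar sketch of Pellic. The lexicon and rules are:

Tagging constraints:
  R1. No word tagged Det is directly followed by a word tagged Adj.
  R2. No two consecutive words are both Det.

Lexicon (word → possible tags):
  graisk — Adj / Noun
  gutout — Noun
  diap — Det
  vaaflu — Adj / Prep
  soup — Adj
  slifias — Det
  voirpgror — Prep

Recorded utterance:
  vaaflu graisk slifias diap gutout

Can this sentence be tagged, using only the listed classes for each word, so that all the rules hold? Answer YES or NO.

Candidates per position — 1:vaaflu {Adj,Prep}; 2:graisk {Adj,Noun}; 3:slifias {Det}; 4:diap {Det}; 5:gutout {Noun}.
Rule 2 cannot be satisfied by any choice of tags from the lexicon.
So there is no consistent tagging.

NO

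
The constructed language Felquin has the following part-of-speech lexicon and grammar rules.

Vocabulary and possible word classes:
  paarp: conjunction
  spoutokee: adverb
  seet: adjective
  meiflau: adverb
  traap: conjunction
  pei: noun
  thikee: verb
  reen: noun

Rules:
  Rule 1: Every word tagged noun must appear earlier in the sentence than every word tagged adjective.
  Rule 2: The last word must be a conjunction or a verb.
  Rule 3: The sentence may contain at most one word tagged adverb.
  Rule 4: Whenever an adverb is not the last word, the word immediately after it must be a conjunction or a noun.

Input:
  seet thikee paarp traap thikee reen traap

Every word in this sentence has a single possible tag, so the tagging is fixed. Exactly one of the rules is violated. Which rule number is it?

1

Fixed tagging: adjective verb conjunction conjunction verb noun conjunction.
Rule check: R1 ✗, R2 ✓, R3 ✓, R4 ✓.
Only rule 1 fails.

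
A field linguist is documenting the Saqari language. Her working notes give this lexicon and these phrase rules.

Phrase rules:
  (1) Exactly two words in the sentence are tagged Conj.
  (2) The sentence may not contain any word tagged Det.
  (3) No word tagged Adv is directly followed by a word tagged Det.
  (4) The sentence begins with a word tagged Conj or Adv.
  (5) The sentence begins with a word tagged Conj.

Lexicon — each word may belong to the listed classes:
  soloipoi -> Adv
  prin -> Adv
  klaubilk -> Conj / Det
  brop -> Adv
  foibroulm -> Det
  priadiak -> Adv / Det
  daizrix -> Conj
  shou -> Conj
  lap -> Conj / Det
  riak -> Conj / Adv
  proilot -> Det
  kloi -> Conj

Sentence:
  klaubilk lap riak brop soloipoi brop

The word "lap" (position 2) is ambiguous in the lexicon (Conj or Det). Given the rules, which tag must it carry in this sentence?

Conj

Candidates per position — 1:klaubilk {Conj,Det}; 2:lap {Conj,Det}; 3:riak {Conj,Adv}; 4:brop {Adv}; 5:soloipoi {Adv}; 6:brop {Adv}.
Position 1: Det is ruled out by rule 2; that leaves Conj.
Position 2: Det is ruled out by rule 2; that leaves Conj.
Position 3: Conj is ruled out by rule 1; that leaves Adv.
That leaves exactly one tagging: Conj Conj Adv Adv Adv Adv.
Verifying each rule — rule 1 holds; rule 2 holds; rule 3 holds; rule 4 holds; rule 5 holds.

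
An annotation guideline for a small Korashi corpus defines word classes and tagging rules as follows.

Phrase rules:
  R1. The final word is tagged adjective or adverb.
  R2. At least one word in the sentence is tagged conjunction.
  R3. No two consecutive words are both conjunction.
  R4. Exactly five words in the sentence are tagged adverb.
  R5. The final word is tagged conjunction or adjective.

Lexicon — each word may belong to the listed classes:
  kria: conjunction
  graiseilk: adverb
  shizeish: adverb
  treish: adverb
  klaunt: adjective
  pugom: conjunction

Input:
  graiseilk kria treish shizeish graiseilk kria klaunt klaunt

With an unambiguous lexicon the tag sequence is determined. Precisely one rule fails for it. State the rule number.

Fixed tagging: adverb conjunction adverb adverb adverb conjunction adjective adjective.
Rule check: R1 pass, R2 pass, R3 pass, R4 fail, R5 pass.
Only rule 4 fails.

4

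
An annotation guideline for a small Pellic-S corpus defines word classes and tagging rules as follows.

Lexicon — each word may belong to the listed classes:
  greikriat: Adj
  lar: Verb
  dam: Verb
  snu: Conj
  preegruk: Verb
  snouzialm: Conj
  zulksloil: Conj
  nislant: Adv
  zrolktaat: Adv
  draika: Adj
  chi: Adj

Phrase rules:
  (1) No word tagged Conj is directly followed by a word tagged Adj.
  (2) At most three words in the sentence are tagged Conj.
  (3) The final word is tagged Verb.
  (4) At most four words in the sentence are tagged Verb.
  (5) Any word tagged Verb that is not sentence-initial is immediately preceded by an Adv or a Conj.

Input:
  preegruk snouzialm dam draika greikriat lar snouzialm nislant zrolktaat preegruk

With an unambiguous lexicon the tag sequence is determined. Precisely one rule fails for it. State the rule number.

5

Fixed tagging: Verb Conj Verb Adj Adj Verb Conj Adv Adv Verb.
Rule check: R1 pass, R2 pass, R3 pass, R4 pass, R5 fail.
Only rule 5 fails.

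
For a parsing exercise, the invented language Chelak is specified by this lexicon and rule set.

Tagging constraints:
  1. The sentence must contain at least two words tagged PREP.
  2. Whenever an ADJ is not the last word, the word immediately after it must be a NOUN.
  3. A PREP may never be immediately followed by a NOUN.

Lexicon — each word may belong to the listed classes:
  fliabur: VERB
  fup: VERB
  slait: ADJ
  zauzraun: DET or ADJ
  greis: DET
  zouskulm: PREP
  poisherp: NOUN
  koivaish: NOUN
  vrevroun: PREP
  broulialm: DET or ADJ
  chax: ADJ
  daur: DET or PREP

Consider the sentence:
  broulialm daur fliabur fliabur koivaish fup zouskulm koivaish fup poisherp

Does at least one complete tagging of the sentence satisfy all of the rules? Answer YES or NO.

NO

Candidates per position — 1:broulialm {DET,ADJ}; 2:daur {DET,PREP}; 3:fliabur {VERB}; 4:fliabur {VERB}; 5:koivaish {NOUN}; 6:fup {VERB}; 7:zouskulm {PREP}; 8:koivaish {NOUN}; 9:fup {VERB}; 10:poisherp {NOUN}.
Rule 3 cannot be satisfied by any choice of tags from the lexicon.
So there is no consistent tagging.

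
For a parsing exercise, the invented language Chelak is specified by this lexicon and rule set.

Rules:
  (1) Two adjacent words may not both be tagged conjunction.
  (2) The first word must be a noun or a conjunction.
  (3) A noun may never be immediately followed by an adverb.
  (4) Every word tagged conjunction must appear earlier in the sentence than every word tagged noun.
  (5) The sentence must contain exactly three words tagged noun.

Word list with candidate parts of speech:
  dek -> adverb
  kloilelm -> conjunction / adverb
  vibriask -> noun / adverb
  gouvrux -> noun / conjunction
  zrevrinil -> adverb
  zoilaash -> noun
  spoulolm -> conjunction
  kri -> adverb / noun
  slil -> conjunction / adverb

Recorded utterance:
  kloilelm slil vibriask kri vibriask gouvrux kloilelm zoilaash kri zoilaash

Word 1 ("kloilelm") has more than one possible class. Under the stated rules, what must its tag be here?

Candidates per position — 1:kloilelm {conjunction,adverb}; 2:slil {conjunction,adverb}; 3:vibriask {noun,adverb}; 4:kri {adverb,noun}; 5:vibriask {noun,adverb}; 6:gouvrux {noun,conjunction}; 7:kloilelm {conjunction,adverb}; 8:zoilaash {noun}; 9:kri {adverb,noun}; 10:zoilaash {noun}.
Position 1: adverb is ruled out by rule 2; that leaves conjunction.
Position 2: conjunction is ruled out by rule 1; that leaves adverb.
Position 9: adverb is ruled out by rule 3; that leaves noun.
Position 3: noun is ruled out by rule 5; that leaves adverb.
Position 4: noun is ruled out by rule 5; that leaves adverb.
Position 5: noun is ruled out by rule 5; that leaves adverb.
Position 6: noun is ruled out by rule 5; that leaves conjunction.
Position 7: conjunction is ruled out by rule 1; that leaves adverb.
The only consistent sequence is: conjunction adverb adverb adverb adverb conjunction adverb noun noun noun.
Checking: rule 1 ok; rule 2 ok; rule 3 ok; rule 4 ok; rule 5 ok.

conjunction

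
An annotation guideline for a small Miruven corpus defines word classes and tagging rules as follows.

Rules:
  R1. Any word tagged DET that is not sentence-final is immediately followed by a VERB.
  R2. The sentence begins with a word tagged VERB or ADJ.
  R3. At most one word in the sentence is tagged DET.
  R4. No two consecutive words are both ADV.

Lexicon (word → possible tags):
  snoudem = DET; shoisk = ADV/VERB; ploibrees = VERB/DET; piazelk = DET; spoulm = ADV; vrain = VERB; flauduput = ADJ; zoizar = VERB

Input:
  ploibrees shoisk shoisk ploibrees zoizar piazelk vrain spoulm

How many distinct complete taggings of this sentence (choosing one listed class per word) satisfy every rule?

3

Candidates per position — 1:ploibrees {VERB,DET}; 2:shoisk {ADV,VERB}; 3:shoisk {ADV,VERB}; 4:ploibrees {VERB,DET}; 5:zoizar {VERB}; 6:piazelk {DET}; 7:vrain {VERB}; 8:spoulm {ADV}.
There are 16 candidate sequences in total.
The sequences that satisfy every rule: VERB ADV VERB VERB VERB DET VERB ADV; VERB VERB ADV VERB VERB DET VERB ADV; VERB VERB VERB VERB VERB DET VERB ADV.
Count = 3.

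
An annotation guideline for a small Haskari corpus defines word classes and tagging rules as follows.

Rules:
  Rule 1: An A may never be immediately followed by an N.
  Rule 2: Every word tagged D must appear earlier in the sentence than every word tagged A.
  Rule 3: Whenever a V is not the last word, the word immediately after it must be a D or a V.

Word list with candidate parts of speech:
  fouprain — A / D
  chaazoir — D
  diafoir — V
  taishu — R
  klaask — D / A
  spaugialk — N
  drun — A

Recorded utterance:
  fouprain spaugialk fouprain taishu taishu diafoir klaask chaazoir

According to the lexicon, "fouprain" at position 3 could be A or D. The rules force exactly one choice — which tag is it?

Candidates per position — 1:fouprain {A,D}; 2:spaugialk {N}; 3:fouprain {A,D}; 4:taishu {R}; 5:taishu {R}; 6:diafoir {V}; 7:klaask {D,A}; 8:chaazoir {D}.
Position 1: tagging it A would leave rule 1 unsatisfiable, so it must be D.
Position 3: tagging it A would leave rule 2 unsatisfiable, so it must be D.
Position 7: tagging it A would leave rule 2 unsatisfiable, so it must be D.
So the tagging must be: D N D R R V D D.
Verifying each rule — rule 1 satisfied; rule 2 satisfied; rule 3 satisfied.

D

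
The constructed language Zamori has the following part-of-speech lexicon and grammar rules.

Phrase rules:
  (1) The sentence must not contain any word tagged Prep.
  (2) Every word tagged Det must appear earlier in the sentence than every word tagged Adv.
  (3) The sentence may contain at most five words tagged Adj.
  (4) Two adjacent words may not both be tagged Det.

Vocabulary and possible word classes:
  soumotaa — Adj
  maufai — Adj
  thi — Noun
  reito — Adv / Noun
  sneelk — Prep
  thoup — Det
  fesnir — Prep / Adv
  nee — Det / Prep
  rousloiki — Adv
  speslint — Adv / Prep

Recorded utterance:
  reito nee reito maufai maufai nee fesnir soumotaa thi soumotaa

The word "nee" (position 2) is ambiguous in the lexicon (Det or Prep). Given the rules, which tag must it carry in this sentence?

Candidates per position — 1:reito {Adv,Noun}; 2:nee {Det,Prep}; 3:reito {Adv,Noun}; 4:maufai {Adj}; 5:maufai {Adj}; 6:nee {Det,Prep}; 7:fesnir {Prep,Adv}; 8:soumotaa {Adj}; 9:thi {Noun}; 10:soumotaa {Adj}.
If word 2 were Prep, no tagging could satisfy rule 1; so word 2 is Det.
If word 6 were Prep, no tagging could satisfy rule 1; so word 6 is Det.
If word 7 were Prep, no tagging could satisfy rule 1; so word 7 is Adv.
If word 1 were Adv, no tagging could satisfy rule 2; so word 1 is Noun.
If word 3 were Adv, no tagging could satisfy rule 2; so word 3 is Noun.
So the tagging must be: Noun Det Noun Adj Adj Det Adv Adj Noun Adj.
Check: rule 1 ✓; rule 2 ✓; rule 3 ✓; rule 4 ✓.

Det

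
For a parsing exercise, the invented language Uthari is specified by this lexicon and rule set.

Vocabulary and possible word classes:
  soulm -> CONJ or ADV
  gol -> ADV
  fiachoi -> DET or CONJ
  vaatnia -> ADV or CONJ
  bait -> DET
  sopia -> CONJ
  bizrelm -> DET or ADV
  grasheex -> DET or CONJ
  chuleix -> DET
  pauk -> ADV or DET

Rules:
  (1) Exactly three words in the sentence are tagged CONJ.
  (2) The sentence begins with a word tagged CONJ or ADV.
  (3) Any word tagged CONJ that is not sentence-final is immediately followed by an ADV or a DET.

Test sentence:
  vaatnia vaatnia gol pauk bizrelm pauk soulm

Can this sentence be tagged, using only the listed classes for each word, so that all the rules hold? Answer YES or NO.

Candidates per position — 1:vaatnia {ADV,CONJ}; 2:vaatnia {ADV,CONJ}; 3:gol {ADV}; 4:pauk {ADV,DET}; 5:bizrelm {DET,ADV}; 6:pauk {ADV,DET}; 7:soulm {CONJ,ADV}.
Every candidate sequence violates at least one rule; no consistent tagging exists.

NO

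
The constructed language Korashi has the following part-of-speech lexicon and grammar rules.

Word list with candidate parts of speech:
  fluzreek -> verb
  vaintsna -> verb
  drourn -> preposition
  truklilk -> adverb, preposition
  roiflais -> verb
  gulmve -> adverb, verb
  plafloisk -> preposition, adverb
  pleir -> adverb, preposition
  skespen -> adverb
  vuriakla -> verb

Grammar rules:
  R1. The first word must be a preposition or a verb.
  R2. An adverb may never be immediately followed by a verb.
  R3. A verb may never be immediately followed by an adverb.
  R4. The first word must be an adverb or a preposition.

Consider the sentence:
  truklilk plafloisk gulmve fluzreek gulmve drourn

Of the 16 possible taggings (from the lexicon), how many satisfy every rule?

Candidates per position — 1:truklilk {adverb,preposition}; 2:plafloisk {preposition,adverb}; 3:gulmve {adverb,verb}; 4:fluzreek {verb}; 5:gulmve {adverb,verb}; 6:drourn {preposition}.
There are 16 candidate sequences in total.
The sequences that satisfy every rule: preposition preposition verb verb verb preposition.
Count = 1.

1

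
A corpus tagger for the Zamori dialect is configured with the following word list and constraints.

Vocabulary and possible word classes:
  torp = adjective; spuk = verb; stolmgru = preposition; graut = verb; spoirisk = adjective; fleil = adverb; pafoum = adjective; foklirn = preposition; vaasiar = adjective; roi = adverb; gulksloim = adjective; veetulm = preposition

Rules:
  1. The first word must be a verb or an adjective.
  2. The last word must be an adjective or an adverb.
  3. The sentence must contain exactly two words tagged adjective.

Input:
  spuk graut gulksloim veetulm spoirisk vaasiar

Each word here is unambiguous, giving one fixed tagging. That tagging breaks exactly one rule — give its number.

Fixed tagging: verb verb adjective preposition adjective adjective.
Rule check: R1 pass, R2 pass, R3 fail.
Only rule 3 fails.

3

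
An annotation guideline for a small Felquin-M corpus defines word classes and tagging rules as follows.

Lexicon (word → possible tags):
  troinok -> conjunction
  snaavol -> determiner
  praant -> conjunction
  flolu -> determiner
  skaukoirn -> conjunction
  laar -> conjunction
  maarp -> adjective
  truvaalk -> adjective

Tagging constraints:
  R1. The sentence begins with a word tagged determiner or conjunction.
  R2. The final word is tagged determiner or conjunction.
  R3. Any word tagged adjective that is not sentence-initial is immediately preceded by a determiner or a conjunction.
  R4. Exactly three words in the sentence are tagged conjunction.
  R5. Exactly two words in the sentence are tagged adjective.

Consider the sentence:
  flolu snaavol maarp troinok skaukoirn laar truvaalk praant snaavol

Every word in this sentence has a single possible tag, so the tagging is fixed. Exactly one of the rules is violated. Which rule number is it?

Fixed tagging: determiner determiner adjective conjunction conjunction conjunction adjective conjunction determiner.
Rule check: R1 pass, R2 pass, R3 pass, R4 fail, R5 pass.
Only rule 4 fails.

4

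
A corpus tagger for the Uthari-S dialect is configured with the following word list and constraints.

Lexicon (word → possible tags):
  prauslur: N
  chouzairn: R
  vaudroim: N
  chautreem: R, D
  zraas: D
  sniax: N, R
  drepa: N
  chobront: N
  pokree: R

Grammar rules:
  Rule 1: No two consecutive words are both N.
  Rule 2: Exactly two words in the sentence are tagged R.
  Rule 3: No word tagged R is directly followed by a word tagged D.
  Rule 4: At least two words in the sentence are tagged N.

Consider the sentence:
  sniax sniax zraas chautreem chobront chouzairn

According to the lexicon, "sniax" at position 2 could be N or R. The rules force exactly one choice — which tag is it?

Candidates per position — 1:sniax {N,R}; 2:sniax {N,R}; 3:zraas {D}; 4:chautreem {R,D}; 5:chobront {N}; 6:chouzairn {R}.
Position 2: tagging it R would leave rule 3 unsatisfiable, so it must be N.
Position 1: tagging it N would leave rule 1 unsatisfiable, so it must be R.
Position 4: tagging it R would leave rule 2 unsatisfiable, so it must be D.
The unique satisfying tagging is: R N D D N R.
Checking: rule 1 satisfied; rule 2 satisfied; rule 3 satisfied; rule 4 satisfied.

N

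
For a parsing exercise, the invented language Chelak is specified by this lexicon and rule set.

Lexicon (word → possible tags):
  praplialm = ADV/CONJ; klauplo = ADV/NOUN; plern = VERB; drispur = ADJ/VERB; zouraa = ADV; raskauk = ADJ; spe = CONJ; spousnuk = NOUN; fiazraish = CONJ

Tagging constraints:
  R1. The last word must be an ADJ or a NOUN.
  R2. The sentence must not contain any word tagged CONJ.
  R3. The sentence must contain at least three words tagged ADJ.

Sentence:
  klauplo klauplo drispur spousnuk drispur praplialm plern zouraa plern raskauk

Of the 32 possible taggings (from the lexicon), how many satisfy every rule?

4

Candidates per position — 1:klauplo {ADV,NOUN}; 2:klauplo {ADV,NOUN}; 3:drispur {ADJ,VERB}; 4:spousnuk {NOUN}; 5:drispur {ADJ,VERB}; 6:praplialm {ADV,CONJ}; 7:plern {VERB}; 8:zouraa {ADV}; 9:plern {VERB}; 10:raskauk {ADJ}.
There are 32 candidate sequences in total.
The sequences that satisfy every rule: ADV ADV ADJ NOUN ADJ ADV VERB ADV VERB ADJ; ADV NOUN ADJ NOUN ADJ ADV VERB ADV VERB ADJ; NOUN ADV ADJ NOUN ADJ ADV VERB ADV VERB ADJ; NOUN NOUN ADJ NOUN ADJ ADV VERB ADV VERB ADJ.
Count = 4.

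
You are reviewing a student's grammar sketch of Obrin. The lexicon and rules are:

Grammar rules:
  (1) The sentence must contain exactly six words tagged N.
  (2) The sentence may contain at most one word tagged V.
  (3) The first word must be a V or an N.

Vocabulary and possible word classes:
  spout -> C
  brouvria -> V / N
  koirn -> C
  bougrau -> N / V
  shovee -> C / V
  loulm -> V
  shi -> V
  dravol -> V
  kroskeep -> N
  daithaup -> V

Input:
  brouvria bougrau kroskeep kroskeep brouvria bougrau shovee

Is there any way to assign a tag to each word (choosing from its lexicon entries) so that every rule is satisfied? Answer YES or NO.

YES

Candidates per position — 1:brouvria {V,N}; 2:bougrau {N,V}; 3:kroskeep {N}; 4:kroskeep {N}; 5:brouvria {V,N}; 6:bougrau {N,V}; 7:shovee {C,V}.
One satisfying assignment: N N N N N N C.
Verifying each rule — rule 1 ok; rule 2 ok; rule 3 ok.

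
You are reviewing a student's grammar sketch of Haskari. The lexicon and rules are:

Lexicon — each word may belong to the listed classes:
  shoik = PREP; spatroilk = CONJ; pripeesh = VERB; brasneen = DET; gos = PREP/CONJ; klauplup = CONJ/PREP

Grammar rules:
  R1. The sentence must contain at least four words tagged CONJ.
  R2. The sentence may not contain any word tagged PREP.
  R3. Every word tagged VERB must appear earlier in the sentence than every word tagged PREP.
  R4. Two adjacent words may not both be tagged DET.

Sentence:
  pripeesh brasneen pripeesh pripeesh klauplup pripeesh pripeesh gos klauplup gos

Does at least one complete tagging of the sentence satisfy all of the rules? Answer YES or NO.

YES

Candidates per position — 1:pripeesh {VERB}; 2:brasneen {DET}; 3:pripeesh {VERB}; 4:pripeesh {VERB}; 5:klauplup {CONJ,PREP}; 6:pripeesh {VERB}; 7:pripeesh {VERB}; 8:gos {PREP,CONJ}; 9:klauplup {CONJ,PREP}; 10:gos {PREP,CONJ}.
One satisfying assignment: VERB DET VERB VERB CONJ VERB VERB CONJ CONJ CONJ.
Check: rule 1 satisfied; rule 2 satisfied; rule 3 satisfied; rule 4 satisfied.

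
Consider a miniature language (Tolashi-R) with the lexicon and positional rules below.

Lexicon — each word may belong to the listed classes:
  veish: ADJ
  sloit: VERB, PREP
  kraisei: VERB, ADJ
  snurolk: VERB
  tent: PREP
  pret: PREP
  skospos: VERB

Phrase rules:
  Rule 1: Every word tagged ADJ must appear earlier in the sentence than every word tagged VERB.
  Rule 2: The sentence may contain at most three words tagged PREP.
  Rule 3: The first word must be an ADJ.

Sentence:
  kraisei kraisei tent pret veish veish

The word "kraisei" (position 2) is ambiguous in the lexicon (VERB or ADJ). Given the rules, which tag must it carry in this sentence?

Candidates per position — 1:kraisei {VERB,ADJ}; 2:kraisei {VERB,ADJ}; 3:tent {PREP}; 4:pret {PREP}; 5:veish {ADJ}; 6:veish {ADJ}.
Position 1: VERB is ruled out by rule 1; that leaves ADJ.
Position 2: VERB is ruled out by rule 1; that leaves ADJ.
The unique satisfying tagging is: ADJ ADJ PREP PREP ADJ ADJ.
Checking: rule 1 ok; rule 2 ok; rule 3 ok.

ADJ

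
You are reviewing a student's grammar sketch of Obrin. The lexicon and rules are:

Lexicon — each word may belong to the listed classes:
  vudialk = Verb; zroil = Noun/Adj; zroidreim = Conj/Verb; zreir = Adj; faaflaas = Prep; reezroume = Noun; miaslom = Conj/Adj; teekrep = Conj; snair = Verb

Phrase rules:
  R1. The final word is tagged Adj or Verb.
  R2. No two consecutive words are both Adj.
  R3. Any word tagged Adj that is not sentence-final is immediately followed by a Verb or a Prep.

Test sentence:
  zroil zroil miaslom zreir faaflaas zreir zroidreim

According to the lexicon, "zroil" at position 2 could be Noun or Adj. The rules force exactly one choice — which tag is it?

Candidates per position — 1:zroil {Noun,Adj}; 2:zroil {Noun,Adj}; 3:miaslom {Conj,Adj}; 4:zreir {Adj}; 5:faaflaas {Prep}; 6:zreir {Adj}; 7:zroidreim {Conj,Verb}.
At position 1, choosing Adj makes rule 3 impossible to satisfy; hence Noun.
At position 2, choosing Adj makes rule 3 impossible to satisfy; hence Noun.
At position 3, choosing Adj makes rule 2 impossible to satisfy; hence Conj.
At position 7, choosing Conj makes rule 1 impossible to satisfy; hence Verb.
That leaves exactly one tagging: Noun Noun Conj Adj Prep Adj Verb.
Check: rule 1 ok; rule 2 ok; rule 3 ok.

Noun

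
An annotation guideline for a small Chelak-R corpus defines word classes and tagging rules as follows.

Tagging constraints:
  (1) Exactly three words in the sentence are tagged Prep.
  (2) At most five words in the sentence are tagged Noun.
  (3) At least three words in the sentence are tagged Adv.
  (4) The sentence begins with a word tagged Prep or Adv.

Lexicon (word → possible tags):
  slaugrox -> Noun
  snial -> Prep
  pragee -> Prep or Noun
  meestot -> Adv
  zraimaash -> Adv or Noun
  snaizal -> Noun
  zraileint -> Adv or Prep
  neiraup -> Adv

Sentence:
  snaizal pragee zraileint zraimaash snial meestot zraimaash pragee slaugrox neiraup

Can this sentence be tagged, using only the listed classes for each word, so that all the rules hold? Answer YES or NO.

Candidates per position — 1:snaizal {Noun}; 2:pragee {Prep,Noun}; 3:zraileint {Adv,Prep}; 4:zraimaash {Adv,Noun}; 5:snial {Prep}; 6:meestot {Adv}; 7:zraimaash {Adv,Noun}; 8:pragee {Prep,Noun}; 9:slaugrox {Noun}; 10:neiraup {Adv}.
Rule 4 cannot be satisfied by any choice of tags from the lexicon.
So there is no consistent tagging.

NO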